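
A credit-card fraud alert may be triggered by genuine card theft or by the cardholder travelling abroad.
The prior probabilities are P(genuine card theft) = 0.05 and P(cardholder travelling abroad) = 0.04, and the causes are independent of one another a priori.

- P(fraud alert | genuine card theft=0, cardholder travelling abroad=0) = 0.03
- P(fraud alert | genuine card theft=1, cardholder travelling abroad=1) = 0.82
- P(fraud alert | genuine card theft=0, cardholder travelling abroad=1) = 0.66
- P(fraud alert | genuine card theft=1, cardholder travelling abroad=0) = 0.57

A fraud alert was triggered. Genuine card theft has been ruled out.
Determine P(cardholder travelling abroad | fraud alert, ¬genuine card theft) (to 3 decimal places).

P(cardholder travelling abroad | fraud alert, ¬genuine card theft) ≈ 0.478

Weight on cardholder travelling abroad=true, given the evidence: 0.66*0.04 = 0.026400
Normalizer over all consistent configurations: 0.03*0.96 + 0.66*0.04 = 0.055200
Posterior = 0.026400 / 0.055200 ≈ 0.478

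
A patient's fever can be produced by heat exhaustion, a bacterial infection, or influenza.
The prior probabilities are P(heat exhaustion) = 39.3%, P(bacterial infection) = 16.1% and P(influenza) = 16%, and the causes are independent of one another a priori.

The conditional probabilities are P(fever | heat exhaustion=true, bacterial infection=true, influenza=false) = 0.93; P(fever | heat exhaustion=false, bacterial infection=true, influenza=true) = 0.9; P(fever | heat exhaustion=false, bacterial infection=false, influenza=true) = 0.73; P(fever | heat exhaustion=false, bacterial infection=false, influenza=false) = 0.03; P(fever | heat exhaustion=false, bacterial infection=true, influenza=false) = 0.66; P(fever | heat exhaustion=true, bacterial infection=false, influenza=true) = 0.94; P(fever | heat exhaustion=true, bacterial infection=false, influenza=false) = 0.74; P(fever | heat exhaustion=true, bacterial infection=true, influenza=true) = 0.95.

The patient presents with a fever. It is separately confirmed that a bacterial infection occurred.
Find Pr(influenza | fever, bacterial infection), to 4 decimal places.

P(fever | bacterial infection) = 0.66·0.607·0.84 + 0.9·0.607·0.16 + 0.93·0.393·0.84 + 0.95·0.393·0.16 = 0.336521 + 0.087408 + 0.307012 + 0.059736 = 0.790677
Restricting to configurations with influenza present: 0.087408 + 0.059736 = 0.147144.
Hence the posterior is 0.147144/0.790677 ≈ 0.1861.

Pr(influenza | fever, bacterial infection) ≈ 0.1861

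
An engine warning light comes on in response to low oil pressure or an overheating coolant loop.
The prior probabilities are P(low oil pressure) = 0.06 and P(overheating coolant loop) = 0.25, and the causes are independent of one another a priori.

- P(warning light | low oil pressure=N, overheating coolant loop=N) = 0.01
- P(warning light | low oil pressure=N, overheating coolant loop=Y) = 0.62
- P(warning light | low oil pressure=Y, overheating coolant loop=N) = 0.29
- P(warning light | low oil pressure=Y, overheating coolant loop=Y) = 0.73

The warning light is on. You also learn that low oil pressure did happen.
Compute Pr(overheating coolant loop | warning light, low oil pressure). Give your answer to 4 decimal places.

Numerator (weight on configurations with overheating coolant loop): 0.73*0.25 = 0.182500
Normalizer over all consistent configurations: 0.29*0.75 + 0.73*0.25 = 0.400000
P(overheating coolant loop | warning light, low oil pressure) = 0.182500/0.400000 ≈ 0.4562

Pr(overheating coolant loop | warning light, low oil pressure) ≈ 0.4562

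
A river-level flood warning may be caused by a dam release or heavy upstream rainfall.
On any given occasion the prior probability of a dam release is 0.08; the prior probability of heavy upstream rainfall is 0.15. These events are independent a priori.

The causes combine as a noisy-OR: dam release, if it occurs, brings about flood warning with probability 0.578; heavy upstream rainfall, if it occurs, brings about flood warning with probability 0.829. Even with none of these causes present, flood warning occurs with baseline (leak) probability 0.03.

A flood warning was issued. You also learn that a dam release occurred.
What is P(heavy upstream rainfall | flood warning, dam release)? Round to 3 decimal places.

Under noisy-OR, P(flood warning | causes) = 1 − (1−0.03)·∏(1−qᵢ) over the active causes.
For the numerator, keep only heavy upstream rainfall=true terms: 0.930003×0.15 = 0.139500
The normalizing constant is 0.59066×0.85 + 0.930003×0.15 = 0.641561
Posterior = 0.139500 / 0.641561 ≈ 0.217

P(heavy upstream rainfall | flood warning, dam release) ≈ 0.217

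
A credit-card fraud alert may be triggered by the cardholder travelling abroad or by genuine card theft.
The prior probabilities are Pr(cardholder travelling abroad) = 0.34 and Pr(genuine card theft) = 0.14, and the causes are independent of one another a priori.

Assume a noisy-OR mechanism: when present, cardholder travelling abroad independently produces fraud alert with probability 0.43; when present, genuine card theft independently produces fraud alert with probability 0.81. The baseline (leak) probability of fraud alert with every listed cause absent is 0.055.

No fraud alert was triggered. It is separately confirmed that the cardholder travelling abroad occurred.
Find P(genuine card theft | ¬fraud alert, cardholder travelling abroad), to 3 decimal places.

P(genuine card theft | ¬fraud alert, cardholder travelling abroad) ≈ 0.030

Under noisy-OR, P(fraud alert | causes) = 1 − (1−0.055)·∏(1−qᵢ) over the active causes.
For the numerator, keep only genuine card theft=true terms: 0.102344*0.14 = 0.014328
Normalizer over all consistent configurations: 0.53865*0.86 + 0.102344*0.14 = 0.477567
Posterior = 0.014328 / 0.477567 ≈ 0.030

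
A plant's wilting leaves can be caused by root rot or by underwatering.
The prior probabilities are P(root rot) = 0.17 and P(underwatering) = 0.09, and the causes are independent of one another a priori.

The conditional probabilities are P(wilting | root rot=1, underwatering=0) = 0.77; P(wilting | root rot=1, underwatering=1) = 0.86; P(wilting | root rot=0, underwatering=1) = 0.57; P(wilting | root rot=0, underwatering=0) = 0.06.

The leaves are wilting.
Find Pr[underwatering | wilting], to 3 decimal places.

P(wilting) = 0.06*0.83*0.91 + 0.57*0.83*0.09 + 0.77*0.17*0.91 + 0.86*0.17*0.09 = 0.045318 + 0.042579 + 0.119119 + 0.013158 = 0.220174
Restricting to configurations with underwatering present: 0.042579 + 0.013158 = 0.055737.
So P(underwatering | wilting) = 0.055737/0.220174 ≈ 0.253.

Pr[underwatering | wilting] ≈ 0.253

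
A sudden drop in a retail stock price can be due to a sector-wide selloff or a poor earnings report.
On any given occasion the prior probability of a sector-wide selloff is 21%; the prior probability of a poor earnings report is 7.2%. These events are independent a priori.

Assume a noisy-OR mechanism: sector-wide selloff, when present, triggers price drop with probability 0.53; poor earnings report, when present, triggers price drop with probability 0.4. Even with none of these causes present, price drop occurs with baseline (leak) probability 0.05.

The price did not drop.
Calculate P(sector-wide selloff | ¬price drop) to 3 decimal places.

P(sector-wide selloff | ¬price drop) ≈ 0.111

Under noisy-OR, P(price drop | causes) = 1 − (1−0.05)·∏(1−qᵢ) over the active causes.
Enumerate the 4 (sector-wide selloff, poor earnings report) configurations and weight by the priors:
  P(¬price drop) = 0.95*0.79*0.928 + 0.57*0.79*0.072 + 0.4465*0.21*0.928 + 0.2679*0.21*0.072
        = 0.696464 + 0.032422 + 0.087014 + 0.004051 = 0.819951
Configurations with sector-wide selloff contribute 0.091065, so
  P(sector-wide selloff | ¬price drop) = 0.091065 / 0.819951 ≈ 0.111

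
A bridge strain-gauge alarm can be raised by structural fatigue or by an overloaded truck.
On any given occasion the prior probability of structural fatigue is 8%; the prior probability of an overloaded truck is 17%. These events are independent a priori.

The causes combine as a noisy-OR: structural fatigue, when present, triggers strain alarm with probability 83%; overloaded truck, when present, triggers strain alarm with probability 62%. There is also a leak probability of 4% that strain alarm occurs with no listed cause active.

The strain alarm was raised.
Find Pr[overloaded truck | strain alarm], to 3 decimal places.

Under noisy-OR, P(strain alarm | causes) = 1 − (1−0.04)·∏(1−qᵢ) over the active causes.
Weight on overloaded truck=true, given the evidence: 0.099345 + 0.012757 = 0.112102
Denominator P(strain alarm): 0.04·0.92·0.83 + 0.6352·0.92·0.17 + 0.8368·0.08·0.83 + 0.937984·0.08·0.17 = 0.198210
Posterior = 0.112102 / 0.198210 ≈ 0.566

Pr[overloaded truck | strain alarm] ≈ 0.566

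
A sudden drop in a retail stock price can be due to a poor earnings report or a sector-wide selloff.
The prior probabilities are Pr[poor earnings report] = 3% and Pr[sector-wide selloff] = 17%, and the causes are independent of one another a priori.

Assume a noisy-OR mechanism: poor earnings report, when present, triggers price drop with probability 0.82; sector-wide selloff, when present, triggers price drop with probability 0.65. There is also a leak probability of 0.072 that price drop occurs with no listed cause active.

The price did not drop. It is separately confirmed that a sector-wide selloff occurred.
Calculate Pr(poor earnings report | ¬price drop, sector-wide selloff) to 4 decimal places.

Pr(poor earnings report | ¬price drop, sector-wide selloff) ≈ 0.0055

Under noisy-OR, P(price drop | causes) = 1 − (1−0.072)·∏(1−qᵢ) over the active causes.
P(¬price drop | sector-wide selloff) = 0.3248·0.97 + 0.058464·0.03 = 0.315056 + 0.001754 = 0.316810
Restricting to configurations with poor earnings report present: 0.058464·0.03 = 0.001754.
Hence the posterior is 0.001754/0.316810 ≈ 0.0055.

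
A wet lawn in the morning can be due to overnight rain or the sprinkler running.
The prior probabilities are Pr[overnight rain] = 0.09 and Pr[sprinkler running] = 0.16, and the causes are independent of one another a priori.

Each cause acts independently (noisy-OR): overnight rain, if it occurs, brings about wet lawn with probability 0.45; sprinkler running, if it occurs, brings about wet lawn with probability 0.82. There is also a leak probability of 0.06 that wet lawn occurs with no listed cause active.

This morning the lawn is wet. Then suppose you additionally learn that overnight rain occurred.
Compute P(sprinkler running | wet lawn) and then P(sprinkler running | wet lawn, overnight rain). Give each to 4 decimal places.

Under noisy-OR, P(wet lawn | causes) = 1 − (1−0.06)·∏(1−qᵢ) over the active causes.
For the numerator, keep only sprinkler running=true terms: 0.120964 + 0.013060 = 0.134024
The normalizing constant is 0.06×0.91×0.84 + 0.8308×0.91×0.16 + 0.483×0.09×0.84 + 0.90694×0.09×0.16 = 0.216403
Posterior = 0.134024 / 0.216403 ≈ 0.6193

Now also conditioning on overnight rain=true:
P(wet lawn | overnight rain) = 0.483*0.84 + 0.90694*0.16 = 0.405720 + 0.145110 = 0.550830
The sprinkler running-present share is 0.90694*0.16 = 0.145110.
P(sprinkler running | wet lawn, overnight rain) = 0.145110 / 0.550830 ≈ 0.2634

P(sprinkler running | wet lawn) ≈ 0.6193; P(sprinkler running | wet lawn, overnight rain) ≈ 0.2634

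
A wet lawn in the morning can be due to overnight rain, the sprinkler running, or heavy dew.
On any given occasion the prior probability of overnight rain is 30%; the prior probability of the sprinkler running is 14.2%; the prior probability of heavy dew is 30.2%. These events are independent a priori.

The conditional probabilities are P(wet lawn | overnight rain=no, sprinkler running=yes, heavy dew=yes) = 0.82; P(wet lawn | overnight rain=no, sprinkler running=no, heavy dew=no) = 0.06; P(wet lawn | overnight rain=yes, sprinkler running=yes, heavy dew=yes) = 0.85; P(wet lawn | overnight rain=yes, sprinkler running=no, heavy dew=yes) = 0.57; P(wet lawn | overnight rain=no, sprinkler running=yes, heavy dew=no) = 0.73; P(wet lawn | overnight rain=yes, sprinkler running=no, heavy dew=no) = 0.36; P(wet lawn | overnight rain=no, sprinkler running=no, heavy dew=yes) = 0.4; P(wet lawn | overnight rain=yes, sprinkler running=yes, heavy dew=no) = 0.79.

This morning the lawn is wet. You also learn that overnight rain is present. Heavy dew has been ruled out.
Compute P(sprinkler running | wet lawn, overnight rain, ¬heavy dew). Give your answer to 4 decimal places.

P(sprinkler running | wet lawn, overnight rain, ¬heavy dew) ≈ 0.2664

By total probability over both values of sprinkler running:
  P(wet lawn | overnight rain, ¬heavy dew) = 0.36·0.858 + 0.79·0.142
        = 0.308880 + 0.112180 = 0.421060
Keeping only the sprinkler running-present terms gives 0.112180, so
  P(sprinkler running | wet lawn, overnight rain, ¬heavy dew) = 0.112180 / 0.421060 ≈ 0.2664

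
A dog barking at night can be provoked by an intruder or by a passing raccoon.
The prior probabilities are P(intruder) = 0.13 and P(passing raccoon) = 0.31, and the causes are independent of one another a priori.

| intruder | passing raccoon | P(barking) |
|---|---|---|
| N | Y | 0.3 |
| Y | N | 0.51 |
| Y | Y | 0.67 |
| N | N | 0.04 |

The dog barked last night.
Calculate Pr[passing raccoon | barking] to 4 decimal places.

Pr[passing raccoon | barking] ≈ 0.6074

Enumerate the 4 (intruder, passing raccoon) configurations and weight by the priors:
  P(barking) = 0.04*0.87*0.69 + 0.3*0.87*0.31 + 0.51*0.13*0.69 + 0.67*0.13*0.31
        = 0.024012 + 0.080910 + 0.045747 + 0.027001 = 0.177670
Configurations with passing raccoon contribute 0.107911, so
  P(passing raccoon | barking) = 0.107911 / 0.177670 ≈ 0.6074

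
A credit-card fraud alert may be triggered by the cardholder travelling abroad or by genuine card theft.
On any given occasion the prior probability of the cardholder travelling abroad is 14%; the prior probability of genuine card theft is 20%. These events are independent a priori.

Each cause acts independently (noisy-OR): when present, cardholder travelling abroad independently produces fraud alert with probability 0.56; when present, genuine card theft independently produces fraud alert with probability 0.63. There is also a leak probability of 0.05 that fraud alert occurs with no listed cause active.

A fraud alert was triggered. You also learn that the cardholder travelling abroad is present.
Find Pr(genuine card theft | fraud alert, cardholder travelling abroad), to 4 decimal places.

Pr(genuine card theft | fraud alert, cardholder travelling abroad) ≈ 0.2664

Under noisy-OR, P(fraud alert | causes) = 1 − (1−0.05)·∏(1−qᵢ) over the active causes.
P(fraud alert | cardholder travelling abroad) = 0.582×0.8 + 0.84534×0.2 = 0.465600 + 0.169068 = 0.634668
The genuine card theft-present share is 0.84534×0.2 = 0.169068.
P(genuine card theft | fraud alert, cardholder travelling abroad) = 0.169068 / 0.634668 ≈ 0.2664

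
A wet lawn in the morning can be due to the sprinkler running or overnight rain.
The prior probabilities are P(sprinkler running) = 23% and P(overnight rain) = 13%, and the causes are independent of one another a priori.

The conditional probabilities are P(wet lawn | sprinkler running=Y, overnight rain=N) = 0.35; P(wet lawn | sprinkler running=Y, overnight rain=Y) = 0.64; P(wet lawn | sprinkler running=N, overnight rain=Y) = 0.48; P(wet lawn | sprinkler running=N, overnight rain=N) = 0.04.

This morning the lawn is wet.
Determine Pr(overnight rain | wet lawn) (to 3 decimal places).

Sum P(wet lawn|·) weighted by the priors over the 4 (sprinkler running, overnight rain) configurations:
  P(wet lawn) = 0.04×0.77×0.87 + 0.48×0.77×0.13 + 0.35×0.23×0.87 + 0.64×0.23×0.13
        = 0.026796 + 0.048048 + 0.070035 + 0.019136 = 0.164015
Keeping only the overnight rain-present terms gives 0.067184, so
  P(overnight rain | wet lawn) = 0.067184 / 0.164015 ≈ 0.410

Pr(overnight rain | wet lawn) ≈ 0.410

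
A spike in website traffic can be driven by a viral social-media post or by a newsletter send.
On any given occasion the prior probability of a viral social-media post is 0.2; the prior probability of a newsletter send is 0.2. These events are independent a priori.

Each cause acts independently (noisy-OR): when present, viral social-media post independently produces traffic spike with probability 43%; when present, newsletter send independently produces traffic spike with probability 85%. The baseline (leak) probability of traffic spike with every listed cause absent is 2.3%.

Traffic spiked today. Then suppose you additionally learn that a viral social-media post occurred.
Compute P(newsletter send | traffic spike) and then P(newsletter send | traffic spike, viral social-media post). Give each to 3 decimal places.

Under noisy-OR, P(traffic spike | causes) = 1 − (1−0.023)·∏(1−qᵢ) over the active causes.
Numerator (weight on configurations with newsletter send): 0.136552 + 0.036659 = 0.173211
Normalizer over all consistent configurations: 0.023*0.8*0.8 + 0.85345*0.8*0.2 + 0.44311*0.2*0.8 + 0.916466*0.2*0.2 = 0.258829
Posterior = 0.173211 / 0.258829 ≈ 0.669

Now also conditioning on viral social-media post=true:
Enumerate both values of newsletter send and weight by the priors:
  P(traffic spike | viral social-media post) = 0.44311×0.8 + 0.916466×0.2
        = 0.354488 + 0.183293 = 0.537781
Keeping only the newsletter send-present terms gives 0.183293, so
  P(newsletter send | traffic spike, viral social-media post) = 0.183293 / 0.537781 ≈ 0.341
Conditioning on viral social-media post lowers the posterior on newsletter send: the classic explaining-away effect in a common-effect structure.

P(newsletter send | traffic spike) ≈ 0.669; P(newsletter send | traffic spike, viral social-media post) ≈ 0.341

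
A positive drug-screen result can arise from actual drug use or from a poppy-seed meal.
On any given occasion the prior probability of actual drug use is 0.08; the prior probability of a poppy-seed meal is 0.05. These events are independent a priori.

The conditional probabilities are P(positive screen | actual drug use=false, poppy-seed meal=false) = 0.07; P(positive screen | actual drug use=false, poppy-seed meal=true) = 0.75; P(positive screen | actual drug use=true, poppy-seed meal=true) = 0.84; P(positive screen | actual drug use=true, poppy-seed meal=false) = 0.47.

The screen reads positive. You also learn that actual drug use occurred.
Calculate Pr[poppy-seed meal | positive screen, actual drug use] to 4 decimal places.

Enumerate both values of poppy-seed meal and weight by the priors:
  P(positive screen | actual drug use) = 0.47·0.95 + 0.84·0.05
        = 0.446500 + 0.042000 = 0.488500
Configurations with poppy-seed meal contribute 0.042000, so
  P(poppy-seed meal | positive screen, actual drug use) = 0.042000 / 0.488500 ≈ 0.0860

Pr[poppy-seed meal | positive screen, actual drug use] ≈ 0.0860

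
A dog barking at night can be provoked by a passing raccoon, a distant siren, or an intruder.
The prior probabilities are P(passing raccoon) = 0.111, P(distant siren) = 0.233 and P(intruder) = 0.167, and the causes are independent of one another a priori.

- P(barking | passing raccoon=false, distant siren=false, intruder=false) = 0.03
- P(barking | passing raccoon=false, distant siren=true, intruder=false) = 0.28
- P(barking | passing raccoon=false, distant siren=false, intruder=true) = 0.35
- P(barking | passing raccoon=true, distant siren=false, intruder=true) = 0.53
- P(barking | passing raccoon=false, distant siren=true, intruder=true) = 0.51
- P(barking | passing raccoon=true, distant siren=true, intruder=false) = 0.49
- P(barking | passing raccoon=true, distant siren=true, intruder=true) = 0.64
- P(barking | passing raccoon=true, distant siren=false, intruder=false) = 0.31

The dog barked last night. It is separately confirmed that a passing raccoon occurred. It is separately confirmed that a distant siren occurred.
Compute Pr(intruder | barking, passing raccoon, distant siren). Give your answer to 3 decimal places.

Sum P(barking|·) weighted by the priors over both values of intruder:
  P(barking | passing raccoon, distant siren) = 0.49*0.833 + 0.64*0.167
        = 0.408170 + 0.106880 = 0.515050
The terms with intruder present sum to 0.106880, so
  P(intruder | barking, passing raccoon, distant siren) = 0.106880 / 0.515050 ≈ 0.208

Pr(intruder | barking, passing raccoon, distant siren) ≈ 0.208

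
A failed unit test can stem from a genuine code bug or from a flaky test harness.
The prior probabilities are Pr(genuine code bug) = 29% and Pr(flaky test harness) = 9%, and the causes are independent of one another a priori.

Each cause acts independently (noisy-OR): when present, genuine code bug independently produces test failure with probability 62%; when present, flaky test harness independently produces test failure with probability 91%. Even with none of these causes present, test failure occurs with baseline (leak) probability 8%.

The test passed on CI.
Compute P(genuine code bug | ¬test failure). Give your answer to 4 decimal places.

P(genuine code bug | ¬test failure) ≈ 0.1344

Under noisy-OR, P(test failure | causes) = 1 − (1−0.08)·∏(1−qᵢ) over the active causes.
Weight on genuine code bug=true, given the evidence: 0.092259 + 0.000821 = 0.093080
Normalizer over all consistent configurations: 0.92*0.71*0.91 + 0.0828*0.71*0.09 + 0.3496*0.29*0.91 + 0.031464*0.29*0.09 = 0.692783
P(genuine code bug | ¬test failure) = 0.093080/0.692783 ≈ 0.1344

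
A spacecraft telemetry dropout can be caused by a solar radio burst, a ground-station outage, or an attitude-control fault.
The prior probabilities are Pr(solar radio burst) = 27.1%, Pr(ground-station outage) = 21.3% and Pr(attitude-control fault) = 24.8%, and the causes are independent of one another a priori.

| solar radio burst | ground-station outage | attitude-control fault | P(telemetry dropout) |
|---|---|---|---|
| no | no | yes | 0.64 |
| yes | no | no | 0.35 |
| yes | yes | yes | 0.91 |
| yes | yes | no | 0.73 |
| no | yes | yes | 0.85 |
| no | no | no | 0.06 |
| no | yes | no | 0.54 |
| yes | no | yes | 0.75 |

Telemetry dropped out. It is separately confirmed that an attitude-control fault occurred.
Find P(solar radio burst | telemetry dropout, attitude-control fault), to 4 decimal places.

P(solar radio burst | telemetry dropout, attitude-control fault) ≈ 0.2986

Enumerate the 4 (solar radio burst, ground-station outage) configurations and weight by the priors:
  P(telemetry dropout | attitude-control fault) = 0.64*0.729*0.787 + 0.85*0.729*0.213 + 0.75*0.271*0.787 + 0.91*0.271*0.213
        = 0.367183 + 0.131985 + 0.159958 + 0.052528 = 0.711654
The terms with solar radio burst present sum to 0.212486, so
  P(solar radio burst | telemetry dropout, attitude-control fault) = 0.212486 / 0.711654 ≈ 0.2986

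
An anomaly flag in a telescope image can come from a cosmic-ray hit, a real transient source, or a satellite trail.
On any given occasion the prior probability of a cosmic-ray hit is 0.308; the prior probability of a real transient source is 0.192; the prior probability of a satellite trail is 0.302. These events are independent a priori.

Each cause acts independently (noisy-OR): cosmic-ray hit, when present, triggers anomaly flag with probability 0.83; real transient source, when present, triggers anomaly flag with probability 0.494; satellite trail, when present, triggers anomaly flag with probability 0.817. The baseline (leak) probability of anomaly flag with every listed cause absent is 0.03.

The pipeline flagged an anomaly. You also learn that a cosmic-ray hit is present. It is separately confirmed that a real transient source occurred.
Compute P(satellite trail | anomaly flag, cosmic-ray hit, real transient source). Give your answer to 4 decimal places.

P(satellite trail | anomaly flag, cosmic-ray hit, real transient source) ≈ 0.3173

Under noisy-OR, P(anomaly flag | causes) = 1 − (1−0.03)·∏(1−qᵢ) over the active causes.
P(anomaly flag | cosmic-ray hit, real transient source) = 0.916561×0.698 + 0.984731×0.302 = 0.639760 + 0.297389 = 0.937149
The satellite trail-present share is 0.984731×0.302 = 0.297389.
P(satellite trail | anomaly flag, cosmic-ray hit, real transient source) = 0.297389 / 0.937149 ≈ 0.3173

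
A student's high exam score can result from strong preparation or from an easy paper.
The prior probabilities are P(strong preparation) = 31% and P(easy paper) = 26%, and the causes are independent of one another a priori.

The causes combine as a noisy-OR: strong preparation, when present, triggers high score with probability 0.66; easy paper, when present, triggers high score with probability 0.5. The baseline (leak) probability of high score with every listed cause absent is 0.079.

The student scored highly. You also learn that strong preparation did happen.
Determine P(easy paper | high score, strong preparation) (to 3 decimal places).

Under noisy-OR, P(high score | causes) = 1 − (1−0.079)·∏(1−qᵢ) over the active causes.
P(high score | strong preparation) = 0.68686×0.74 + 0.84343×0.26 = 0.508276 + 0.219292 = 0.727568
Restricting to configurations with easy paper present: 0.84343×0.26 = 0.219292.
So P(easy paper | high score, strong preparation) = 0.219292/0.727568 ≈ 0.301.

P(easy paper | high score, strong preparation) ≈ 0.301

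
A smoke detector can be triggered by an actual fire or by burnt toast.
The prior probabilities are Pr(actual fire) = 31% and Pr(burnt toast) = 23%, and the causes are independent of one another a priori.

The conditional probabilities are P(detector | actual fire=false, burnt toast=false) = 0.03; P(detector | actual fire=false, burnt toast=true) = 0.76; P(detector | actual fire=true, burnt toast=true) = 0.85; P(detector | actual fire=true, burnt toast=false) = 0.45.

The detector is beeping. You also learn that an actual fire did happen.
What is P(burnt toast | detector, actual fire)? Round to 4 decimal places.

By total probability over both values of burnt toast:
  P(detector | actual fire) = 0.45*0.77 + 0.85*0.23
        = 0.346500 + 0.195500 = 0.542000
The terms with burnt toast present sum to 0.195500, so
  P(burnt toast | detector, actual fire) = 0.195500 / 0.542000 ≈ 0.3607

P(burnt toast | detector, actual fire) ≈ 0.3607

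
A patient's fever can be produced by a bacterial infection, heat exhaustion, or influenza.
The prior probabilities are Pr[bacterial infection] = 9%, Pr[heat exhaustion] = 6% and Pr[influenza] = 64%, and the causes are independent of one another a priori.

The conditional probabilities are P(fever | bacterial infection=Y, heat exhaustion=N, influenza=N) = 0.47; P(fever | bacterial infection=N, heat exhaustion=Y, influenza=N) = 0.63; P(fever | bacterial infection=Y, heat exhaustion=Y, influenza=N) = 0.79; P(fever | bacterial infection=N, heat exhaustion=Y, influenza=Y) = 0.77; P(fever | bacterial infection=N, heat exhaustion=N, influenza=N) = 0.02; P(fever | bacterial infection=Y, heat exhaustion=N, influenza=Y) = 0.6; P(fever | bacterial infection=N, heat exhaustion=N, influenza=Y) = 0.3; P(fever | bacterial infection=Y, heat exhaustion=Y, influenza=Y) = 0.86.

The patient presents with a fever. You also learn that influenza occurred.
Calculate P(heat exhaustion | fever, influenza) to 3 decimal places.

P(heat exhaustion | fever, influenza) ≈ 0.132

Numerator (weight on configurations with heat exhaustion): 0.042042 + 0.004644 = 0.046686
Normalizer over all consistent configurations: 0.3*0.91*0.94 + 0.77*0.91*0.06 + 0.6*0.09*0.94 + 0.86*0.09*0.06 = 0.354066
Posterior = 0.046686 / 0.354066 ≈ 0.132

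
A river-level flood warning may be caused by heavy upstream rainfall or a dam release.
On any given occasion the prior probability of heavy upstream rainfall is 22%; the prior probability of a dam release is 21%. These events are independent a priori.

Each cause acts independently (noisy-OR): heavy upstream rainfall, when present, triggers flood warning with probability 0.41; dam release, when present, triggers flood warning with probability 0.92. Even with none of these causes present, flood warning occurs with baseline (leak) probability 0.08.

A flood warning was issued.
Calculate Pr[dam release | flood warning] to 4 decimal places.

Under noisy-OR, P(flood warning | causes) = 1 − (1−0.08)·∏(1−qᵢ) over the active causes.
Weight on dam release=true, given the evidence: 0.151744 + 0.044194 = 0.195938
The normalizing constant is 0.08×0.78×0.79 + 0.9264×0.78×0.21 + 0.4572×0.22×0.79 + 0.956576×0.22×0.21 = 0.324695
P(dam release | flood warning) = 0.195938/0.324695 ≈ 0.6035

Pr[dam release | flood warning] ≈ 0.6035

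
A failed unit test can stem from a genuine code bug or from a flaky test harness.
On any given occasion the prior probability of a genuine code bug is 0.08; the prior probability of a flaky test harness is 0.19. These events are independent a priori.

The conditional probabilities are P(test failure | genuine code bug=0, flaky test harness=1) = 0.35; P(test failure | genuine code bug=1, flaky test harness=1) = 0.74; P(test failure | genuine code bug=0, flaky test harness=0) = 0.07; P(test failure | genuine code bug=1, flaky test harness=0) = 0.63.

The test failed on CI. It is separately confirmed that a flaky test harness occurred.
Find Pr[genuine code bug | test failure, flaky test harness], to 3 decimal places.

Weight on genuine code bug=true, given the evidence: 0.74*0.08 = 0.059200
The normalizing constant is 0.35*0.92 + 0.74*0.08 = 0.381200
P(genuine code bug | test failure, flaky test harness) = 0.059200/0.381200 ≈ 0.155

Pr[genuine code bug | test failure, flaky test harness] ≈ 0.155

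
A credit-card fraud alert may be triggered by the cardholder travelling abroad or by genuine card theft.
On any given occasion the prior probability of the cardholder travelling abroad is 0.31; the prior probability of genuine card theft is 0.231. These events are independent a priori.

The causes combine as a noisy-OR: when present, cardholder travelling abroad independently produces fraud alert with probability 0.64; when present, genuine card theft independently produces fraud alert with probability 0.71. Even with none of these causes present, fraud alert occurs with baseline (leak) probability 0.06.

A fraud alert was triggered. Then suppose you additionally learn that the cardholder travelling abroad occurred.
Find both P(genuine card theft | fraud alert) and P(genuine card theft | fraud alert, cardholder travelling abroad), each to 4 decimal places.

Under noisy-OR, P(fraud alert | causes) = 1 − (1−0.06)·∏(1−qᵢ) over the active causes.
P(fraud alert) = 0.06×0.69×0.769 + 0.7274×0.69×0.231 + 0.6616×0.31×0.769 + 0.901864×0.31×0.231 = 0.031837 + 0.115940 + 0.157719 + 0.064582 = 0.370078
Restricting to configurations with genuine card theft present: 0.115940 + 0.064582 = 0.180522.
P(genuine card theft | fraud alert) = 0.180522 / 0.370078 ≈ 0.4878

Now also conditioning on cardholder travelling abroad=true:
Numerator (weight on configurations with genuine card theft): 0.901864·0.231 = 0.208331
The normalizing constant is 0.6616·0.769 + 0.901864·0.231 = 0.717101
P(genuine card theft | fraud alert, cardholder travelling abroad) = 0.208331/0.717101 ≈ 0.2905
— cardholder travelling abroad explains away the evidence for genuine card theft.

P(genuine card theft | fraud alert) ≈ 0.4878; P(genuine card theft | fraud alert, cardholder travelling abroad) ≈ 0.2905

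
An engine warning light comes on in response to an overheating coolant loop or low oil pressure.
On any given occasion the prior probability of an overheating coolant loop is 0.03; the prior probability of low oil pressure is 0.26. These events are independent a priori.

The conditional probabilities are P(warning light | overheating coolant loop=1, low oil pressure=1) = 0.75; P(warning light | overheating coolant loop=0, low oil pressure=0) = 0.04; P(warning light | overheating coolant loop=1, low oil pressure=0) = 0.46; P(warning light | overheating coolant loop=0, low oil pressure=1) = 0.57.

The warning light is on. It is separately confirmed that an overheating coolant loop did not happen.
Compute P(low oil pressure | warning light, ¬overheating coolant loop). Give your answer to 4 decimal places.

Numerator (weight on configurations with low oil pressure): 0.57×0.26 = 0.148200
Normalizer over all consistent configurations: 0.04×0.74 + 0.57×0.26 = 0.177800
Posterior = 0.148200 / 0.177800 ≈ 0.8335

P(low oil pressure | warning light, ¬overheating coolant loop) ≈ 0.8335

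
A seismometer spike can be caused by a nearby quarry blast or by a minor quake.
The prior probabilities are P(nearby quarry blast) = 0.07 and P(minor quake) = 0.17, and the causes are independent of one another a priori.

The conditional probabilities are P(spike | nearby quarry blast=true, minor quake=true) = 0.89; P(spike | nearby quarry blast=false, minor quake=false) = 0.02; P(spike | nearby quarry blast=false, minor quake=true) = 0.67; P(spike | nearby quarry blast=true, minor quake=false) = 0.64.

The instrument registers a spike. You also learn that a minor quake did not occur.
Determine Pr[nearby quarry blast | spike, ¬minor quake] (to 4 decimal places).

P(spike | ¬minor quake) = 0.02·0.93 + 0.64·0.07 = 0.018600 + 0.044800 = 0.063400
Of this, 0.044800 comes from 0.64·0.07 (the nearby quarry blast=true cases).
Hence the posterior is 0.044800/0.063400 ≈ 0.7066.

Pr[nearby quarry blast | spike, ¬minor quake] ≈ 0.7066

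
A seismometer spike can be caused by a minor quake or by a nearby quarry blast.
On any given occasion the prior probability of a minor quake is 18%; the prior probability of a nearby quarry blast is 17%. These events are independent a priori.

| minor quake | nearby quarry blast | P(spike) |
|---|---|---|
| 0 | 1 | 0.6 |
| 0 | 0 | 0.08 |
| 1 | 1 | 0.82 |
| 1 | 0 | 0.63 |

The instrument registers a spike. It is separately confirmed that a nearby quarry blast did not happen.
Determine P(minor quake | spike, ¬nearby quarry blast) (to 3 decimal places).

Enumerate both values of minor quake and weight by the priors:
  P(spike | ¬nearby quarry blast) = 0.08·0.82 + 0.63·0.18
        = 0.065600 + 0.113400 = 0.179000
Configurations with minor quake contribute 0.113400, so
  P(minor quake | spike, ¬nearby quarry blast) = 0.113400 / 0.179000 ≈ 0.634

P(minor quake | spike, ¬nearby quarry blast) ≈ 0.634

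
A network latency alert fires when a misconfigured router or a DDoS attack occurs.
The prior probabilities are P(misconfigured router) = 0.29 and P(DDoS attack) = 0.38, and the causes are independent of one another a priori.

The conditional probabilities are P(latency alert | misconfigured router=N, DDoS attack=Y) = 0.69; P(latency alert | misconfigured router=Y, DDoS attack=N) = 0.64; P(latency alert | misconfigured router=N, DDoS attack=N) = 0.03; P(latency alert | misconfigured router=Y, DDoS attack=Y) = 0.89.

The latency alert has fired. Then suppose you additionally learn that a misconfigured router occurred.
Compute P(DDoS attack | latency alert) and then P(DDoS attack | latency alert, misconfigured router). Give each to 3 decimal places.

P(DDoS attack | latency alert) ≈ 0.689; P(DDoS attack | latency alert, misconfigured router) ≈ 0.460

P(latency alert) = 0.03·0.71·0.62 + 0.69·0.71·0.38 + 0.64·0.29·0.62 + 0.89·0.29·0.38 = 0.013206 + 0.186162 + 0.115072 + 0.098078 = 0.412518
Of this, 0.284240 comes from 0.186162 + 0.098078 (the DDoS attack=true cases).
P(DDoS attack | latency alert) = 0.284240 / 0.412518 ≈ 0.689

Now condition on the additional information:
For the numerator, keep only DDoS attack=true terms: 0.89·0.38 = 0.338200
Denominator P(latency alert | misconfigured router): 0.64·0.62 + 0.89·0.38 = 0.735000
P(DDoS attack | latency alert, misconfigured router) = 0.338200/0.735000 ≈ 0.460
This is intercausal reasoning (explaining away): once misconfigured router accounts for the latency alert, DDoS attack becomes less likely.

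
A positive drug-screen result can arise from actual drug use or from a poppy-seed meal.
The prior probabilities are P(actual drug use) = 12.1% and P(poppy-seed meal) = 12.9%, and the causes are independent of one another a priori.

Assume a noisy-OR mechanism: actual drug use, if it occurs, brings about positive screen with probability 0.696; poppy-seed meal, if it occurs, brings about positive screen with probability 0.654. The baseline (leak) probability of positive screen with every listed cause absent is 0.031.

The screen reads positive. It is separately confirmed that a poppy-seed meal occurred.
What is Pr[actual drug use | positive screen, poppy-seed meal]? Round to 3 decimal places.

Under noisy-OR, P(positive screen | causes) = 1 − (1−0.031)·∏(1−qᵢ) over the active causes.
Weight on actual drug use=true, given the evidence: 0.898077*0.121 = 0.108667
Normalizer over all consistent configurations: 0.664726*0.879 + 0.898077*0.121 = 0.692961
P(actual drug use | positive screen, poppy-seed meal) = 0.108667/0.692961 ≈ 0.157

Pr[actual drug use | positive screen, poppy-seed meal] ≈ 0.157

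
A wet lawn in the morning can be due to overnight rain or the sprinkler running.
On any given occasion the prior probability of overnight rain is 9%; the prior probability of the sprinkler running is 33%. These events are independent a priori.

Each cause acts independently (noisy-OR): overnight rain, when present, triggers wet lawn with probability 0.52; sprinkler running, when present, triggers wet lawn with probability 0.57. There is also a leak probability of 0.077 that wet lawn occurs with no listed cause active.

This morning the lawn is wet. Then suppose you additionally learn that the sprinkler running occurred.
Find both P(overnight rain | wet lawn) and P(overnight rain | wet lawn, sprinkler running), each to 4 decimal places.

P(overnight rain | wet lawn) ≈ 0.2017; P(overnight rain | wet lawn, sprinkler running) ≈ 0.1172

Under noisy-OR, P(wet lawn | causes) = 1 − (1−0.077)·∏(1−qᵢ) over the active causes.
Sum P(wet lawn|·) weighted by the priors over the 4 (overnight rain, sprinkler running) configurations:
  P(wet lawn) = 0.077*0.91*0.67 + 0.60311*0.91*0.33 + 0.55696*0.09*0.67 + 0.809493*0.09*0.33
        = 0.046947 + 0.181114 + 0.033585 + 0.024042 = 0.285688
The terms with overnight rain present sum to 0.057627, so
  P(overnight rain | wet lawn) = 0.057627 / 0.285688 ≈ 0.2017

Now condition on the additional information:
For the numerator, keep only overnight rain=true terms: 0.809493*0.09 = 0.072854
Denominator P(wet lawn | sprinkler running): 0.60311*0.91 + 0.809493*0.09 = 0.621684
P(overnight rain | wet lawn, sprinkler running) = 0.072854/0.621684 ≈ 0.1172
The drop from 0.2017 to 0.1172 is the explaining-away (discounting) effect.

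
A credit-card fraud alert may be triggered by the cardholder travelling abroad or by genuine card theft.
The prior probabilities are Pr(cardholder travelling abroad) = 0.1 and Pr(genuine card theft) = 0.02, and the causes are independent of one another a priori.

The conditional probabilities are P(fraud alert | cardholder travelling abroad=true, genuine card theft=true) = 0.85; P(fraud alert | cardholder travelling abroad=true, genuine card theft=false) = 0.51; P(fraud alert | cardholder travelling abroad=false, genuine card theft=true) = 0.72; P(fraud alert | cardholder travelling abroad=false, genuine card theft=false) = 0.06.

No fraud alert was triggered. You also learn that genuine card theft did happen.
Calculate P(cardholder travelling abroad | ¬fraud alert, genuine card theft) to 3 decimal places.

P(¬fraud alert | genuine card theft) = 0.28*0.9 + 0.15*0.1 = 0.252000 + 0.015000 = 0.267000
The cardholder travelling abroad-present share is 0.15*0.1 = 0.015000.
Hence the posterior is 0.015000/0.267000 ≈ 0.056.

P(cardholder travelling abroad | ¬fraud alert, genuine card theft) ≈ 0.056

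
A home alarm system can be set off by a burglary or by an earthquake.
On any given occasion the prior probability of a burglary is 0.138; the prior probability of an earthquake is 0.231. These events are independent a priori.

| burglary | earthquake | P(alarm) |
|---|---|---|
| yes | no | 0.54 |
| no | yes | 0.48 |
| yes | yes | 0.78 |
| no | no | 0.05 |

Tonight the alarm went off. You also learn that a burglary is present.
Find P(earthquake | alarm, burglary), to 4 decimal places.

P(earthquake | alarm, burglary) ≈ 0.3026

P(alarm | burglary) = 0.54×0.769 + 0.78×0.231 = 0.415260 + 0.180180 = 0.595440
Restricting to configurations with earthquake present: 0.78×0.231 = 0.180180.
Hence the posterior is 0.180180/0.595440 ≈ 0.3026.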